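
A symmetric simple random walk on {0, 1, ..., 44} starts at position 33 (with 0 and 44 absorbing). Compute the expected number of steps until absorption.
E[τ | X_0 = 33] = 363

Let v_k = E[τ | X_0 = k]. Boundary: v_0 = v_44 = 0. Recurrence: v_k = 1 + (v_{k-1} + v_{k+1})/2 for 1 ≤ k ≤ 43. The particular solution to v_k − (v_{k-1} + v_{k+1})/2 = 1 is v_k = −k^2. Adding homogeneous solution A + B k and matching boundaries gives v_k = k (44 − k). Substituting k = 33: v_33 = 33 · 11 = 363.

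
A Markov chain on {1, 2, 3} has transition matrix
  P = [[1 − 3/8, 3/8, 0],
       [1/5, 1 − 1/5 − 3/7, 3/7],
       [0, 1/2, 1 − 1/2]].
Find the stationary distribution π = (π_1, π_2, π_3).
π = (56/251, 105/251, 90/251)

This is a birth-death chain on three states, which satisfies detailed balance: π_1 · P_{12} = π_2 · P_{21} and π_2 · P_{23} = π_3 · P_{32}.
From π_1 · 3/8 = π_2 · 1/5: π_2/π_1 = (3/8)/(1/5) = 15/8.
From π_2 · 3/7 = π_3 · 1/2: π_3/π_2 = (3/7)/(1/2) = 6/7.
Take π_1 proportional to 1; then unnormalized π = (1, 15/8, 45/28). Normalize by dividing by the sum 251/56:
  π = (56/251, 105/251, 90/251).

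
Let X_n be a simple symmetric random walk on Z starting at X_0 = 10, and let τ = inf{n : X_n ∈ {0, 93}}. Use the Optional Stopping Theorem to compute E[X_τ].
E[X_τ] = 10

X_n is a martingale and τ is a bounded-mean stopping time (indeed τ is finite a.s. with bounded expectation since the walk is in a bounded region). By the OST, E[X_τ] = E[X_0] = 10. Equivalently: E[X_τ] = 93 · P(hit 93 first) + 0 · P(hit 0 first) = 93 · (10/93) = 10.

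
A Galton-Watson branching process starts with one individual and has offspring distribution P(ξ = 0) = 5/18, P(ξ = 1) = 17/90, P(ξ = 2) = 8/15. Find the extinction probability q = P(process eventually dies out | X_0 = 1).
q = 25/48

The pgf is f(s) = 5/18 + 17/90·s + 8/15·s². The extinction probability q is the smallest fixed point of f in [0, 1]. Setting s = f(s):
  8/15·s² + (17/90 − 1)·s + 5/18 = 0
  8/15·s² − (5/18 + 8/15)·s + 5/18 = 0
which factors as (s − 1)·(8/15·s − 5/18) = 0, giving roots s = 1 and s = (5/18)/(8/15) = 25/48.
Mean offspring μ = 17/90 + 2·8/15 = 113/90 > 1 (supercritical), so q < 1. The extinction probability is the smaller root: q = (5/18)/(8/15) = 25/48.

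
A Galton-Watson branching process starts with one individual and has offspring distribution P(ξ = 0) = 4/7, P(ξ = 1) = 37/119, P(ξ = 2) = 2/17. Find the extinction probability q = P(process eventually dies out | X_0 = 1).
q = 1

Mean offspring μ = 0·4/7 + 1·37/119 + 2·2/17 = 65/119 ≤ 1. For μ ≤ 1 with offspring not concentrated at 1, the Galton-Watson process goes extinct almost surely, so q = 1.
(Algebraic check: The pgf is f(s) = 4/7 + 37/119·s + 2/17·s². The extinction probability q is the smallest fixed point of f in [0, 1]. Setting s = f(s):
  2/17·s² + (37/119 − 1)·s + 4/7 = 0
  2/17·s² − (4/7 + 2/17)·s + 4/7 = 0
which factors as (s − 1)·(2/17·s − 4/7) = 0, giving roots s = 1 and s = (4/7)/(2/17) = 34/7. Since 34/7 ≥ 1, the smallest root in [0, 1] is s = 1.)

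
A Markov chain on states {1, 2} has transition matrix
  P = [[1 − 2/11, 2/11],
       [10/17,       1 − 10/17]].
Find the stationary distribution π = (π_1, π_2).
π_1 = 55/72, π_2 = 17/72

Solve πP = π with π_1 + π_2 = 1. From πP = π: π_1 · (1 − 2/11) + π_2 · 10/17 = π_1 ⇒ π_2 · 10/17 = π_1 · 2/11 ⇒ π_2/π_1 = (2/11)/(10/17) = 17/55. Together with π_1 + π_2 = 1:
  π_1 = (10/17)/(2/11 + 10/17) = (10/17)/(144/187) = 55/72,
  π_2 = (2/11)/(2/11 + 10/17) = (2/11)/(144/187) = 17/72.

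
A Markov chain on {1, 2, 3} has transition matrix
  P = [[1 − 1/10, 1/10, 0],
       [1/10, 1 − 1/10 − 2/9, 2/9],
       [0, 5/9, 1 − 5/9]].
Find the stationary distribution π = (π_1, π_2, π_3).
π = (5/12, 5/12, 1/6)

This is a birth-death chain on three states, which satisfies detailed balance: π_1 · P_{12} = π_2 · P_{21} and π_2 · P_{23} = π_3 · P_{32}.
From π_1 · 1/10 = π_2 · 1/10: π_2/π_1 = (1/10)/(1/10) = 1.
From π_2 · 2/9 = π_3 · 5/9: π_3/π_2 = (2/9)/(5/9) = 2/5.
Take π_1 proportional to 1; then unnormalized π = (1, 1, 2/5). Normalize by dividing by the sum 12/5:
  π = (5/12, 5/12, 1/6).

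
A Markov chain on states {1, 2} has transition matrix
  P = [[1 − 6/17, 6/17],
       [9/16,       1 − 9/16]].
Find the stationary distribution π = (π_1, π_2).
π_1 = 51/83, π_2 = 32/83

Solve πP = π with π_1 + π_2 = 1. From πP = π: π_1 · (1 − 6/17) + π_2 · 9/16 = π_1 ⇒ π_2 · 9/16 = π_1 · 6/17 ⇒ π_2/π_1 = (6/17)/(9/16) = 32/51. Together with π_1 + π_2 = 1:
  π_1 = (9/16)/(6/17 + 9/16) = (9/16)/(249/272) = 51/83,
  π_2 = (6/17)/(6/17 + 9/16) = (6/17)/(249/272) = 32/83.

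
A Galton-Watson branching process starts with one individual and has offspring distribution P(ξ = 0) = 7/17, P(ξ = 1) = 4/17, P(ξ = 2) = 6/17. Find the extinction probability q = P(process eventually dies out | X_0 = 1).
q = 1

Mean offspring μ = 0·7/17 + 1·4/17 + 2·6/17 = 16/17 ≤ 1. For μ ≤ 1 with offspring not concentrated at 1, the Galton-Watson process goes extinct almost surely, so q = 1.
(Algebraic check: The pgf is f(s) = 7/17 + 4/17·s + 6/17·s². The extinction probability q is the smallest fixed point of f in [0, 1]. Setting s = f(s):
  6/17·s² + (4/17 − 1)·s + 7/17 = 0
  6/17·s² − (7/17 + 6/17)·s + 7/17 = 0
which factors as (s − 1)·(6/17·s − 7/17) = 0, giving roots s = 1 and s = (7/17)/(6/17) = 7/6. Since 7/6 ≥ 1, the smallest root in [0, 1] is s = 1.)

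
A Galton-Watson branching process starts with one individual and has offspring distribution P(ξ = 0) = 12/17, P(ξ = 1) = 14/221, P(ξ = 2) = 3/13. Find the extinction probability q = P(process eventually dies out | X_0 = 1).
q = 1

Mean offspring μ = 0·12/17 + 1·14/221 + 2·3/13 = 116/221 ≤ 1. For μ ≤ 1 with offspring not concentrated at 1, the Galton-Watson process goes extinct almost surely, so q = 1.
(Algebraic check: The pgf is f(s) = 12/17 + 14/221·s + 3/13·s². The extinction probability q is the smallest fixed point of f in [0, 1]. Setting s = f(s):
  3/13·s² + (14/221 − 1)·s + 12/17 = 0
  3/13·s² − (12/17 + 3/13)·s + 12/17 = 0
which factors as (s − 1)·(3/13·s − 12/17) = 0, giving roots s = 1 and s = (12/17)/(3/13) = 52/17. Since 52/17 ≥ 1, the smallest root in [0, 1] is s = 1.)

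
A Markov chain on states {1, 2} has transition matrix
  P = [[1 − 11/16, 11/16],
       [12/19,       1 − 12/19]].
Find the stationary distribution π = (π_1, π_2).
π_1 = 192/401, π_2 = 209/401

Solve πP = π with π_1 + π_2 = 1. From πP = π: π_1 · (1 − 11/16) + π_2 · 12/19 = π_1 ⇒ π_2 · 12/19 = π_1 · 11/16 ⇒ π_2/π_1 = (11/16)/(12/19) = 209/192. Together with π_1 + π_2 = 1:
  π_1 = (12/19)/(11/16 + 12/19) = (12/19)/(401/304) = 192/401,
  π_2 = (11/16)/(11/16 + 12/19) = (11/16)/(401/304) = 209/401.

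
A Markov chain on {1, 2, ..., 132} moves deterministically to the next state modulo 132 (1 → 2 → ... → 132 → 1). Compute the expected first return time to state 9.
E[T_9 | X_0 = 9] = 132

The chain cycles deterministically, so starting at state 9 it returns in exactly 132 steps. Equivalently, the stationary distribution is uniform π_j = 1/132 for every state j, so by Kac's formula E[T_9] = 1/π_9 = 132.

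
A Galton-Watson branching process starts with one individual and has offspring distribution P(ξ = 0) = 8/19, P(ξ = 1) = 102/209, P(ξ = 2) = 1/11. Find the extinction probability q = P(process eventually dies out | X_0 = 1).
q = 1

Mean offspring μ = 0·8/19 + 1·102/209 + 2·1/11 = 140/209 ≤ 1. For μ ≤ 1 with offspring not concentrated at 1, the Galton-Watson process goes extinct almost surely, so q = 1.
(Algebraic check: The pgf is f(s) = 8/19 + 102/209·s + 1/11·s². The extinction probability q is the smallest fixed point of f in [0, 1]. Setting s = f(s):
  1/11·s² + (102/209 − 1)·s + 8/19 = 0
  1/11·s² − (8/19 + 1/11)·s + 8/19 = 0
which factors as (s − 1)·(1/11·s − 8/19) = 0, giving roots s = 1 and s = (8/19)/(1/11) = 88/19. Since 88/19 ≥ 1, the smallest root in [0, 1] is s = 1.)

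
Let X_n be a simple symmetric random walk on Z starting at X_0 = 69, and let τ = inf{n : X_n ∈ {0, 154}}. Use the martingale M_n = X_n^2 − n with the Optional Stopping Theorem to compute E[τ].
E[τ] = 5865

M_n = X_n^2 − n is a martingale (since E[X_{n+1}^2 | F_n] = X_n^2 + 1). By OST (τ has finite mean in a bounded region), E[M_τ] = E[M_0] = X_0^2 − 0 = 69^2 = 4761. Also E[M_τ] = E[X_τ^2] − E[τ]. The walk exits at 0 or 154, with P(hit 154 first) = 69/154, so E[X_τ^2] = 154^2 · 69/154 + 0 = 10626. Thus E[τ] = E[X_τ^2] − E[M_τ] = 10626 − 4761 = 5865 = 69(154 − 69) = 5865.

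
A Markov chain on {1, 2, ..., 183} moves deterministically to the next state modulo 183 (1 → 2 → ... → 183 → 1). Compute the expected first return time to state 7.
E[T_7 | X_0 = 7] = 183

The chain cycles deterministically, so starting at state 7 it returns in exactly 183 steps. Equivalently, the stationary distribution is uniform π_j = 1/183 for every state j, so by Kac's formula E[T_7] = 1/π_7 = 183.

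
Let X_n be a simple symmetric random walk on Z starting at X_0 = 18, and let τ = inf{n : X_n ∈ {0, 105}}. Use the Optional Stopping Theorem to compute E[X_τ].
E[X_τ] = 18

X_n is a martingale and τ is a bounded-mean stopping time (indeed τ is finite a.s. with bounded expectation since the walk is in a bounded region). By the OST, E[X_τ] = E[X_0] = 18. Equivalently: E[X_τ] = 105 · P(hit 105 first) + 0 · P(hit 0 first) = 105 · (18/105) = 18.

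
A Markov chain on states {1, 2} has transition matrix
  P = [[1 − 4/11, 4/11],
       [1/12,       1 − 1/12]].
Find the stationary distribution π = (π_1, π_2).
π_1 = 11/59, π_2 = 48/59

Solve πP = π with π_1 + π_2 = 1. From πP = π: π_1 · (1 − 4/11) + π_2 · 1/12 = π_1 ⇒ π_2 · 1/12 = π_1 · 4/11 ⇒ π_2/π_1 = (4/11)/(1/12) = 48/11. Together with π_1 + π_2 = 1:
  π_1 = (1/12)/(4/11 + 1/12) = (1/12)/(59/132) = 11/59,
  π_2 = (4/11)/(4/11 + 1/12) = (4/11)/(59/132) = 48/59.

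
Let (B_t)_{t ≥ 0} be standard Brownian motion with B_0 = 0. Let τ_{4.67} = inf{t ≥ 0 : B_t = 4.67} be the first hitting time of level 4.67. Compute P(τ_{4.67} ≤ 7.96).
P(τ_{4.67} ≤ 7.96) = 2(1 − Φ(4.67/√7.96)) = 2(1 − Φ(1.6552)) ≈ 0.0979

By the reflection principle for standard BM, P(τ_b ≤ t) = 2 · P(B_t ≥ b). Since B_t ~ N(0, t), P(B_t ≥ 4.67) = 1 − Φ(4.67/√t) = 1 − Φ(4.67/√7.96) = 1 − Φ(1.6552) ≈ 0.04894. Doubling: P(τ_{4.67} ≤ 7.96) ≈ 2 · 0.04894 = 0.09788 ≈ 0.0979.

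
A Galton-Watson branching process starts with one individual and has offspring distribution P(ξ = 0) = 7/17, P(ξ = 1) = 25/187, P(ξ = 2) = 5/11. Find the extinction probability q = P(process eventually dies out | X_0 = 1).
q = 77/85

The pgf is f(s) = 7/17 + 25/187·s + 5/11·s². The extinction probability q is the smallest fixed point of f in [0, 1]. Setting s = f(s):
  5/11·s² + (25/187 − 1)·s + 7/17 = 0
  5/11·s² − (7/17 + 5/11)·s + 7/17 = 0
which factors as (s − 1)·(5/11·s − 7/17) = 0, giving roots s = 1 and s = (7/17)/(5/11) = 77/85.
Mean offspring μ = 25/187 + 2·5/11 = 195/187 > 1 (supercritical), so q < 1. The extinction probability is the smaller root: q = (7/17)/(5/11) = 77/85.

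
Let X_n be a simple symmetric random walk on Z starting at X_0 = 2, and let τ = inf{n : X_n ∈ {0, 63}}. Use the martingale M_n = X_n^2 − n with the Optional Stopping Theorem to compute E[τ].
E[τ] = 122

M_n = X_n^2 − n is a martingale (since E[X_{n+1}^2 | F_n] = X_n^2 + 1). By OST (τ has finite mean in a bounded region), E[M_τ] = E[M_0] = X_0^2 − 0 = 2^2 = 4. Also E[M_τ] = E[X_τ^2] − E[τ]. The walk exits at 0 or 63, with P(hit 63 first) = 2/63, so E[X_τ^2] = 63^2 · 2/63 + 0 = 126. Thus E[τ] = E[X_τ^2] − E[M_τ] = 126 − 4 = 122 = 2(63 − 2) = 122.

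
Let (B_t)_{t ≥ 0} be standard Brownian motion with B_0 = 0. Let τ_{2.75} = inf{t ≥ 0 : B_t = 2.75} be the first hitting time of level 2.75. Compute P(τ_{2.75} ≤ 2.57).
P(τ_{2.75} ≤ 2.57) = 2(1 − Φ(2.75/√2.57)) = 2(1 − Φ(1.7154)) ≈ 0.0863

By the reflection principle for standard BM, P(τ_b ≤ t) = 2 · P(B_t ≥ b). Since B_t ~ N(0, t), P(B_t ≥ 2.75) = 1 − Φ(2.75/√t) = 1 − Φ(2.75/√2.57) = 1 − Φ(1.7154) ≈ 0.04314. Doubling: P(τ_{2.75} ≤ 2.57) ≈ 2 · 0.04314 = 0.08628 ≈ 0.0863.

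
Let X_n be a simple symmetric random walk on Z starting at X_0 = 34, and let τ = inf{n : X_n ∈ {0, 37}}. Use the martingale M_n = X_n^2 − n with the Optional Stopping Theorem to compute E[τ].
E[τ] = 102

M_n = X_n^2 − n is a martingale (since E[X_{n+1}^2 | F_n] = X_n^2 + 1). By OST (τ has finite mean in a bounded region), E[M_τ] = E[M_0] = X_0^2 − 0 = 34^2 = 1156. Also E[M_τ] = E[X_τ^2] − E[τ]. The walk exits at 0 or 37, with P(hit 37 first) = 34/37, so E[X_τ^2] = 37^2 · 34/37 + 0 = 1258. Thus E[τ] = E[X_τ^2] − E[M_τ] = 1258 − 1156 = 102 = 34(37 − 34) = 102.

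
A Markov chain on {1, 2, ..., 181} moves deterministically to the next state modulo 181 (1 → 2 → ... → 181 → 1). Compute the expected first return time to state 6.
E[T_6 | X_0 = 6] = 181

The chain cycles deterministically, so starting at state 6 it returns in exactly 181 steps. Equivalently, the stationary distribution is uniform π_j = 1/181 for every state j, so by Kac's formula E[T_6] = 1/π_6 = 181.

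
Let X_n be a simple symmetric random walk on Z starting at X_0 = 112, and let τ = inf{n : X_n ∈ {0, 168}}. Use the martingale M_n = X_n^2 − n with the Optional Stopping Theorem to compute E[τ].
E[τ] = 6272

M_n = X_n^2 − n is a martingale (since E[X_{n+1}^2 | F_n] = X_n^2 + 1). By OST (τ has finite mean in a bounded region), E[M_τ] = E[M_0] = X_0^2 − 0 = 112^2 = 12544. Also E[M_τ] = E[X_τ^2] − E[τ]. The walk exits at 0 or 168, with P(hit 168 first) = 112/168, so E[X_τ^2] = 168^2 · 112/168 + 0 = 18816. Thus E[τ] = E[X_τ^2] − E[M_τ] = 18816 − 12544 = 6272 = 112(168 − 112) = 6272.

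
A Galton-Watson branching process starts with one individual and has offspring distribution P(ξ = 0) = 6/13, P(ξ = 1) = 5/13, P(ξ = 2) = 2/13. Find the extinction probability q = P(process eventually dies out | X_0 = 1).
q = 1

Mean offspring μ = 0·6/13 + 1·5/13 + 2·2/13 = 9/13 ≤ 1. For μ ≤ 1 with offspring not concentrated at 1, the Galton-Watson process goes extinct almost surely, so q = 1.
(Algebraic check: The pgf is f(s) = 6/13 + 5/13·s + 2/13·s². The extinction probability q is the smallest fixed point of f in [0, 1]. Setting s = f(s):
  2/13·s² + (5/13 − 1)·s + 6/13 = 0
  2/13·s² − (6/13 + 2/13)·s + 6/13 = 0
which factors as (s − 1)·(2/13·s − 6/13) = 0, giving roots s = 1 and s = (6/13)/(2/13) = 3. Since 3 ≥ 1, the smallest root in [0, 1] is s = 1.)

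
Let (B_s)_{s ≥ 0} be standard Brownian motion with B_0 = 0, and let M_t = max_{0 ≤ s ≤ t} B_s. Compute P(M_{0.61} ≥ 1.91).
P(M_{0.61} ≥ 1.91) = 2·P(B_{0.61} ≥ 1.91) = 2(1 − Φ(1.91/√0.61)) ≈ 0.0145

By the reflection principle for Brownian motion, P(M_t ≥ a) = 2 · P(B_t ≥ a) for a ≥ 0. Since B_t ~ N(0, t), P(B_t ≥ 1.91) = 1 − Φ(1.91/√t) = 1 − Φ(1.91/√0.61) = 1 − Φ(2.4455). So
  P(M_{0.61} ≥ 1.91) = 2(1 − Φ(2.4455)) ≈ 0.0145.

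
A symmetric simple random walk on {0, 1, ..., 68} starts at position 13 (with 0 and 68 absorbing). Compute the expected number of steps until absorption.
E[τ | X_0 = 13] = 715

Let v_k = E[τ | X_0 = k]. Boundary: v_0 = v_68 = 0. Recurrence: v_k = 1 + (v_{k-1} + v_{k+1})/2 for 1 ≤ k ≤ 67. The particular solution to v_k − (v_{k-1} + v_{k+1})/2 = 1 is v_k = −k^2. Adding homogeneous solution A + B k and matching boundaries gives v_k = k (68 − k). Substituting k = 13: v_13 = 13 · 55 = 715.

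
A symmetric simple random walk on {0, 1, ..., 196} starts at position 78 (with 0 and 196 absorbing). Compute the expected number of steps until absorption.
E[τ | X_0 = 78] = 9204

Let v_k = E[τ | X_0 = k]. Boundary: v_0 = v_196 = 0. Recurrence: v_k = 1 + (v_{k-1} + v_{k+1})/2 for 1 ≤ k ≤ 195. The particular solution to v_k − (v_{k-1} + v_{k+1})/2 = 1 is v_k = −k^2. Adding homogeneous solution A + B k and matching boundaries gives v_k = k (196 − k). Substituting k = 78: v_78 = 78 · 118 = 9204.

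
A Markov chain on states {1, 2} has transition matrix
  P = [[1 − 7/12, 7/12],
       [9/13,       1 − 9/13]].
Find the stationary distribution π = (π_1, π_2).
π_1 = 108/199, π_2 = 91/199

Solve πP = π with π_1 + π_2 = 1. From πP = π: π_1 · (1 − 7/12) + π_2 · 9/13 = π_1 ⇒ π_2 · 9/13 = π_1 · 7/12 ⇒ π_2/π_1 = (7/12)/(9/13) = 91/108. Together with π_1 + π_2 = 1:
  π_1 = (9/13)/(7/12 + 9/13) = (9/13)/(199/156) = 108/199,
  π_2 = (7/12)/(7/12 + 9/13) = (7/12)/(199/156) = 91/199.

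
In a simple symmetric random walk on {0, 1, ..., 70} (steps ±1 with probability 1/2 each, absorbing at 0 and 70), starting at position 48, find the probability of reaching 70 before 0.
P(hit 70 before 0) = 48/70 = 24/35

Let u_k = P(hit 70 before 0 | start at k). Then u_0 = 0, u_70 = 1, and u_k = u_{k-1}/2 + u_{k+1}/2 for 1 ≤ k ≤ 69. This harmonic recurrence is solved by u_k = k/70, giving u_48 = 48/70 = 24/35.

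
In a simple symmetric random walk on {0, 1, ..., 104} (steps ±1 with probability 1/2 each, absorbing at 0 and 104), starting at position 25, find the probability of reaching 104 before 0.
P(hit 104 before 0) = 25/104

Let u_k = P(hit 104 before 0 | start at k). Then u_0 = 0, u_104 = 1, and u_k = u_{k-1}/2 + u_{k+1}/2 for 1 ≤ k ≤ 103. This harmonic recurrence is solved by u_k = k/104, giving u_25 = 25/104.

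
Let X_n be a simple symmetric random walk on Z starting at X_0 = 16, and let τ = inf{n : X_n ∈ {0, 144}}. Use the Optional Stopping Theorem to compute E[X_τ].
E[X_τ] = 16

X_n is a martingale and τ is a bounded-mean stopping time (indeed τ is finite a.s. with bounded expectation since the walk is in a bounded region). By the OST, E[X_τ] = E[X_0] = 16. Equivalently: E[X_τ] = 144 · P(hit 144 first) + 0 · P(hit 0 first) = 144 · (16/144) = 16.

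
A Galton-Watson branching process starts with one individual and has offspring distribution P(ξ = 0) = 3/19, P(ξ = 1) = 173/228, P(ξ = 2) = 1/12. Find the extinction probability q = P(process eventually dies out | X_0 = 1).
q = 1

Mean offspring μ = 0·3/19 + 1·173/228 + 2·1/12 = 211/228 ≤ 1. For μ ≤ 1 with offspring not concentrated at 1, the Galton-Watson process goes extinct almost surely, so q = 1.
(Algebraic check: The pgf is f(s) = 3/19 + 173/228·s + 1/12·s². The extinction probability q is the smallest fixed point of f in [0, 1]. Setting s = f(s):
  1/12·s² + (173/228 − 1)·s + 3/19 = 0
  1/12·s² − (3/19 + 1/12)·s + 3/19 = 0
which factors as (s − 1)·(1/12·s − 3/19) = 0, giving roots s = 1 and s = (3/19)/(1/12) = 36/19. Since 36/19 ≥ 1, the smallest root in [0, 1] is s = 1.)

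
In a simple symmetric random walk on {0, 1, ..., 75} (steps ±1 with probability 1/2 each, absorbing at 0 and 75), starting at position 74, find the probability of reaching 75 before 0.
P(hit 75 before 0) = 74/75

Let u_k = P(hit 75 before 0 | start at k). Then u_0 = 0, u_75 = 1, and u_k = u_{k-1}/2 + u_{k+1}/2 for 1 ≤ k ≤ 74. This harmonic recurrence is solved by u_k = k/75, giving u_74 = 74/75.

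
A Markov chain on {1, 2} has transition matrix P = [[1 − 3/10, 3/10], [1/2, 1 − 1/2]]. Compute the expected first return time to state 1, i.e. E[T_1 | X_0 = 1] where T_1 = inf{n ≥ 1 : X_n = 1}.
E[T_1 | X_0 = 1] = 1/π_1 = 8/5

For an irreducible recurrent Markov chain with stationary distribution π, E[T_i | X_0 = i] = 1/π_i (Kac's formula). Here π_1 = (1/2)/(3/10 + 1/2) = (1/2)/(4/5) = 5/8, so E[T_1 | X_0 = 1] = 1/π_1 = (3/10 + 1/2)/(1/2) = (4/5)/(1/2) = 8/5.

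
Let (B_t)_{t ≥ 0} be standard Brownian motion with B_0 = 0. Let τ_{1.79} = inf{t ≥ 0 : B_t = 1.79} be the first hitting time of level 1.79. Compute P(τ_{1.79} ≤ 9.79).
P(τ_{1.79} ≤ 9.79) = 2(1 − Φ(1.79/√9.79)) = 2(1 − Φ(0.5721)) ≈ 0.5673

By the reflection principle for standard BM, P(τ_b ≤ t) = 2 · P(B_t ≥ b). Since B_t ~ N(0, t), P(B_t ≥ 1.79) = 1 − Φ(1.79/√t) = 1 − Φ(1.79/√9.79) = 1 − Φ(0.5721) ≈ 0.28363. Doubling: P(τ_{1.79} ≤ 9.79) ≈ 2 · 0.28363 = 0.56726 ≈ 0.5673.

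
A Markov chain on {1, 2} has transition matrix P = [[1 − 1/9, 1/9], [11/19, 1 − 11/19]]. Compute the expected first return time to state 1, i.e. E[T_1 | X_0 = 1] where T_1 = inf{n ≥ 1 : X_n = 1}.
E[T_1 | X_0 = 1] = 1/π_1 = 118/99

For an irreducible recurrent Markov chain with stationary distribution π, E[T_i | X_0 = i] = 1/π_i (Kac's formula). Here π_1 = (11/19)/(1/9 + 11/19) = (11/19)/(118/171) = 99/118, so E[T_1 | X_0 = 1] = 1/π_1 = (1/9 + 11/19)/(11/19) = (118/171)/(11/19) = 118/99.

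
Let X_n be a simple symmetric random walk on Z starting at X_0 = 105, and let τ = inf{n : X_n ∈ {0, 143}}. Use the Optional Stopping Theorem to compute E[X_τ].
E[X_τ] = 105

X_n is a martingale and τ is a bounded-mean stopping time (indeed τ is finite a.s. with bounded expectation since the walk is in a bounded region). By the OST, E[X_τ] = E[X_0] = 105. Equivalently: E[X_τ] = 143 · P(hit 143 first) + 0 · P(hit 0 first) = 143 · (105/143) = 105.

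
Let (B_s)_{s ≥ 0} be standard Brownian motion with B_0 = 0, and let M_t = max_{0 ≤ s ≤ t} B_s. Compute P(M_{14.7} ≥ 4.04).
P(M_{14.7} ≥ 4.04) = 2·P(B_{14.7} ≥ 4.04) = 2(1 − Φ(4.04/√14.7)) ≈ 0.2920

By the reflection principle for Brownian motion, P(M_t ≥ a) = 2 · P(B_t ≥ a) for a ≥ 0. Since B_t ~ N(0, t), P(B_t ≥ 4.04) = 1 − Φ(4.04/√t) = 1 − Φ(4.04/√14.7) = 1 − Φ(1.0537). So
  P(M_{14.7} ≥ 4.04) = 2(1 − Φ(1.0537)) ≈ 0.2920.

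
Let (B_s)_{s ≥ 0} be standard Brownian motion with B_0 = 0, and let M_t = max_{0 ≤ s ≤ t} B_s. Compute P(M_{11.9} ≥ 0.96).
P(M_{11.9} ≥ 0.96) = 2·P(B_{11.9} ≥ 0.96) = 2(1 − Φ(0.96/√11.9)) ≈ 0.7808

By the reflection principle for Brownian motion, P(M_t ≥ a) = 2 · P(B_t ≥ a) for a ≥ 0. Since B_t ~ N(0, t), P(B_t ≥ 0.96) = 1 − Φ(0.96/√t) = 1 − Φ(0.96/√11.9) = 1 − Φ(0.2783). So
  P(M_{11.9} ≥ 0.96) = 2(1 − Φ(0.2783)) ≈ 0.7808.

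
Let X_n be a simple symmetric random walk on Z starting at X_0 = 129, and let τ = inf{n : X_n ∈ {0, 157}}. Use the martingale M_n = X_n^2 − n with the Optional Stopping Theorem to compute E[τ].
E[τ] = 3612

M_n = X_n^2 − n is a martingale (since E[X_{n+1}^2 | F_n] = X_n^2 + 1). By OST (τ has finite mean in a bounded region), E[M_τ] = E[M_0] = X_0^2 − 0 = 129^2 = 16641. Also E[M_τ] = E[X_τ^2] − E[τ]. The walk exits at 0 or 157, with P(hit 157 first) = 129/157, so E[X_τ^2] = 157^2 · 129/157 + 0 = 20253. Thus E[τ] = E[X_τ^2] − E[M_τ] = 20253 − 16641 = 3612 = 129(157 − 129) = 3612.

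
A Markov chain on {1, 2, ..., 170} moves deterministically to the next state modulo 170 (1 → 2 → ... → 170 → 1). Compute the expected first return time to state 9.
E[T_9 | X_0 = 9] = 170

The chain cycles deterministically, so starting at state 9 it returns in exactly 170 steps. Equivalently, the stationary distribution is uniform π_j = 1/170 for every state j, so by Kac's formula E[T_9] = 1/π_9 = 170.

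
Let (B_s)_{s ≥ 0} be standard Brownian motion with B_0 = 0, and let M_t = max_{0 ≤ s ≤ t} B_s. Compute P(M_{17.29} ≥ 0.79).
P(M_{17.29} ≥ 0.79) = 2·P(B_{17.29} ≥ 0.79) = 2(1 − Φ(0.79/√17.29)) ≈ 0.8493

By the reflection principle for Brownian motion, P(M_t ≥ a) = 2 · P(B_t ≥ a) for a ≥ 0. Since B_t ~ N(0, t), P(B_t ≥ 0.79) = 1 − Φ(0.79/√t) = 1 − Φ(0.79/√17.29) = 1 − Φ(0.1900). So
  P(M_{17.29} ≥ 0.79) = 2(1 − Φ(0.1900)) ≈ 0.8493.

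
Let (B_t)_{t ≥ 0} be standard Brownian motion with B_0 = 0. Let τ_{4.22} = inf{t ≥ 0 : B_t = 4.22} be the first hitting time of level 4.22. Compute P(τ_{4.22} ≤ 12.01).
P(τ_{4.22} ≤ 12.01) = 2(1 − Φ(4.22/√12.01)) = 2(1 − Φ(1.2177)) ≈ 0.2233

By the reflection principle for standard BM, P(τ_b ≤ t) = 2 · P(B_t ≥ b). Since B_t ~ N(0, t), P(B_t ≥ 4.22) = 1 − Φ(4.22/√t) = 1 − Φ(4.22/√12.01) = 1 − Φ(1.2177) ≈ 0.11167. Doubling: P(τ_{4.22} ≤ 12.01) ≈ 2 · 0.11167 = 0.22334 ≈ 0.2233.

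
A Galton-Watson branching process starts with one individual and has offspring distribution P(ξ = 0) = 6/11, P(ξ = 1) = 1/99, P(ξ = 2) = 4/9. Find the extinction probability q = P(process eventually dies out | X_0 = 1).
q = 1

Mean offspring μ = 0·6/11 + 1·1/99 + 2·4/9 = 89/99 ≤ 1. For μ ≤ 1 with offspring not concentrated at 1, the Galton-Watson process goes extinct almost surely, so q = 1.
(Algebraic check: The pgf is f(s) = 6/11 + 1/99·s + 4/9·s². The extinction probability q is the smallest fixed point of f in [0, 1]. Setting s = f(s):
  4/9·s² + (1/99 − 1)·s + 6/11 = 0
  4/9·s² − (6/11 + 4/9)·s + 6/11 = 0
which factors as (s − 1)·(4/9·s − 6/11) = 0, giving roots s = 1 and s = (6/11)/(4/9) = 27/22. Since 27/22 ≥ 1, the smallest root in [0, 1] is s = 1.)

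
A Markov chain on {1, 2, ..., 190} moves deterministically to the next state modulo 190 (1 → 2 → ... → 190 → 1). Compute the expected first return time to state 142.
E[T_142 | X_0 = 142] = 190

The chain cycles deterministically, so starting at state 142 it returns in exactly 190 steps. Equivalently, the stationary distribution is uniform π_j = 1/190 for every state j, so by Kac's formula E[T_142] = 1/π_142 = 190.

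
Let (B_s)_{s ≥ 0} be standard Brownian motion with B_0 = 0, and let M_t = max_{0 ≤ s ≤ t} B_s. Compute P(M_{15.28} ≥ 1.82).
P(M_{15.28} ≥ 1.82) = 2·P(B_{15.28} ≥ 1.82) = 2(1 − Φ(1.82/√15.28)) ≈ 0.6415

By the reflection principle for Brownian motion, P(M_t ≥ a) = 2 · P(B_t ≥ a) for a ≥ 0. Since B_t ~ N(0, t), P(B_t ≥ 1.82) = 1 − Φ(1.82/√t) = 1 − Φ(1.82/√15.28) = 1 − Φ(0.4656). So
  P(M_{15.28} ≥ 1.82) = 2(1 − Φ(0.4656)) ≈ 0.6415.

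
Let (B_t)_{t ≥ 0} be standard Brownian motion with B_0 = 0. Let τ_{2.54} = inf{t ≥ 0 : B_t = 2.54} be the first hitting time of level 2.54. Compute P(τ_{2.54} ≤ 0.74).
P(τ_{2.54} ≤ 0.74) = 2(1 − Φ(2.54/√0.74)) = 2(1 − Φ(2.9527)) ≈ 0.0032

By the reflection principle for standard BM, P(τ_b ≤ t) = 2 · P(B_t ≥ b). Since B_t ~ N(0, t), P(B_t ≥ 2.54) = 1 − Φ(2.54/√t) = 1 − Φ(2.54/√0.74) = 1 − Φ(2.9527) ≈ 0.00158. Doubling: P(τ_{2.54} ≤ 0.74) ≈ 2 · 0.00158 = 0.00316 ≈ 0.0032.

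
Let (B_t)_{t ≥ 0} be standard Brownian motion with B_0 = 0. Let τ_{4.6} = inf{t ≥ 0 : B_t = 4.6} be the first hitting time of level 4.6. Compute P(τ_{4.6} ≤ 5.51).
P(τ_{4.6} ≤ 5.51) = 2(1 − Φ(4.6/√5.51)) = 2(1 − Φ(1.9597)) ≈ 0.0500

By the reflection principle for standard BM, P(τ_b ≤ t) = 2 · P(B_t ≥ b). Since B_t ~ N(0, t), P(B_t ≥ 4.6) = 1 − Φ(4.6/√t) = 1 − Φ(4.6/√5.51) = 1 − Φ(1.9597) ≈ 0.02502. Doubling: P(τ_{4.6} ≤ 5.51) ≈ 2 · 0.02502 = 0.05004 ≈ 0.0500.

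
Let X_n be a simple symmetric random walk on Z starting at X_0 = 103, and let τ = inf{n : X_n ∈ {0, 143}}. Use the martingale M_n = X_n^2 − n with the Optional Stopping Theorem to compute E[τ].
E[τ] = 4120

M_n = X_n^2 − n is a martingale (since E[X_{n+1}^2 | F_n] = X_n^2 + 1). By OST (τ has finite mean in a bounded region), E[M_τ] = E[M_0] = X_0^2 − 0 = 103^2 = 10609. Also E[M_τ] = E[X_τ^2] − E[τ]. The walk exits at 0 or 143, with P(hit 143 first) = 103/143, so E[X_τ^2] = 143^2 · 103/143 + 0 = 14729. Thus E[τ] = E[X_τ^2] − E[M_τ] = 14729 − 10609 = 4120 = 103(143 − 103) = 4120.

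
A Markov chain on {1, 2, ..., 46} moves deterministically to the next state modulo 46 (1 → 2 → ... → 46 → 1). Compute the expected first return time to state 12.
E[T_12 | X_0 = 12] = 46

The chain cycles deterministically, so starting at state 12 it returns in exactly 46 steps. Equivalently, the stationary distribution is uniform π_j = 1/46 for every state j, so by Kac's formula E[T_12] = 1/π_12 = 46.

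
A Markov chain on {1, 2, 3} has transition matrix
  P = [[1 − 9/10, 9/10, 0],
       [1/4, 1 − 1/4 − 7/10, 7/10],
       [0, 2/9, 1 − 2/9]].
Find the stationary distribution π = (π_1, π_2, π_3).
π = (50/797, 180/797, 567/797)

This is a birth-death chain on three states, which satisfies detailed balance: π_1 · P_{12} = π_2 · P_{21} and π_2 · P_{23} = π_3 · P_{32}.
From π_1 · 9/10 = π_2 · 1/4: π_2/π_1 = (9/10)/(1/4) = 18/5.
From π_2 · 7/10 = π_3 · 2/9: π_3/π_2 = (7/10)/(2/9) = 63/20.
Take π_1 proportional to 1; then unnormalized π = (1, 18/5, 567/50). Normalize by dividing by the sum 797/50:
  π = (50/797, 180/797, 567/797).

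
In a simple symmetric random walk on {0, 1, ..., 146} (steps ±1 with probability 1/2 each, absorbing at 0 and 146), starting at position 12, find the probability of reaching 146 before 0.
P(hit 146 before 0) = 12/146 = 6/73

Let u_k = P(hit 146 before 0 | start at k). Then u_0 = 0, u_146 = 1, and u_k = u_{k-1}/2 + u_{k+1}/2 for 1 ≤ k ≤ 145. This harmonic recurrence is solved by u_k = k/146, giving u_12 = 12/146 = 6/73.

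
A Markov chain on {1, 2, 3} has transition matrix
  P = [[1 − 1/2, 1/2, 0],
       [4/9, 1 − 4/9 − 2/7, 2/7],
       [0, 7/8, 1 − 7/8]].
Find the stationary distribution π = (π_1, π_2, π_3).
π = (392/977, 441/977, 144/977)

This is a birth-death chain on three states, which satisfies detailed balance: π_1 · P_{12} = π_2 · P_{21} and π_2 · P_{23} = π_3 · P_{32}.
From π_1 · 1/2 = π_2 · 4/9: π_2/π_1 = (1/2)/(4/9) = 9/8.
From π_2 · 2/7 = π_3 · 7/8: π_3/π_2 = (2/7)/(7/8) = 16/49.
Take π_1 proportional to 1; then unnormalized π = (1, 9/8, 18/49). Normalize by dividing by the sum 977/392:
  π = (392/977, 441/977, 144/977).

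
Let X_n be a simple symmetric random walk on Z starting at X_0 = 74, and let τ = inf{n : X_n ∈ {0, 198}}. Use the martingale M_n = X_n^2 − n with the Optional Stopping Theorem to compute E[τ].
E[τ] = 9176

M_n = X_n^2 − n is a martingale (since E[X_{n+1}^2 | F_n] = X_n^2 + 1). By OST (τ has finite mean in a bounded region), E[M_τ] = E[M_0] = X_0^2 − 0 = 74^2 = 5476. Also E[M_τ] = E[X_τ^2] − E[τ]. The walk exits at 0 or 198, with P(hit 198 first) = 74/198, so E[X_τ^2] = 198^2 · 74/198 + 0 = 14652. Thus E[τ] = E[X_τ^2] − E[M_τ] = 14652 − 5476 = 9176 = 74(198 − 74) = 9176.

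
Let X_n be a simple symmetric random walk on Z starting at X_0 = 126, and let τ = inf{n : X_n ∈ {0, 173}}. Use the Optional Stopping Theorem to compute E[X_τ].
E[X_τ] = 126

X_n is a martingale and τ is a bounded-mean stopping time (indeed τ is finite a.s. with bounded expectation since the walk is in a bounded region). By the OST, E[X_τ] = E[X_0] = 126. Equivalently: E[X_τ] = 173 · P(hit 173 first) + 0 · P(hit 0 first) = 173 · (126/173) = 126.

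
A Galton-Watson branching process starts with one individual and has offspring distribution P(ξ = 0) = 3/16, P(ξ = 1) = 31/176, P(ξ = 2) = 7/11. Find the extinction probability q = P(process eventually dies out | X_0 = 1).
q = 33/112

The pgf is f(s) = 3/16 + 31/176·s + 7/11·s². The extinction probability q is the smallest fixed point of f in [0, 1]. Setting s = f(s):
  7/11·s² + (31/176 − 1)·s + 3/16 = 0
  7/11·s² − (3/16 + 7/11)·s + 3/16 = 0
which factors as (s − 1)·(7/11·s − 3/16) = 0, giving roots s = 1 and s = (3/16)/(7/11) = 33/112.
Mean offspring μ = 31/176 + 2·7/11 = 255/176 > 1 (supercritical), so q < 1. The extinction probability is the smaller root: q = (3/16)/(7/11) = 33/112.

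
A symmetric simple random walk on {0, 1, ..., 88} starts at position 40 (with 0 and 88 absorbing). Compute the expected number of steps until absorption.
E[τ | X_0 = 40] = 1920

Let v_k = E[τ | X_0 = k]. Boundary: v_0 = v_88 = 0. Recurrence: v_k = 1 + (v_{k-1} + v_{k+1})/2 for 1 ≤ k ≤ 87. The particular solution to v_k − (v_{k-1} + v_{k+1})/2 = 1 is v_k = −k^2. Adding homogeneous solution A + B k and matching boundaries gives v_k = k (88 − k). Substituting k = 40: v_40 = 40 · 48 = 1920.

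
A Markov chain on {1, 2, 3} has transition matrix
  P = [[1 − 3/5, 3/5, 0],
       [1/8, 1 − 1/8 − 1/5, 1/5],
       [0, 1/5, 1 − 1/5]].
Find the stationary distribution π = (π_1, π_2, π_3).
π = (5/53, 24/53, 24/53)

This is a birth-death chain on three states, which satisfies detailed balance: π_1 · P_{12} = π_2 · P_{21} and π_2 · P_{23} = π_3 · P_{32}.
From π_1 · 3/5 = π_2 · 1/8: π_2/π_1 = (3/5)/(1/8) = 24/5.
From π_2 · 1/5 = π_3 · 1/5: π_3/π_2 = (1/5)/(1/5) = 1.
Take π_1 proportional to 1; then unnormalized π = (1, 24/5, 24/5). Normalize by dividing by the sum 53/5:
  π = (5/53, 24/53, 24/53).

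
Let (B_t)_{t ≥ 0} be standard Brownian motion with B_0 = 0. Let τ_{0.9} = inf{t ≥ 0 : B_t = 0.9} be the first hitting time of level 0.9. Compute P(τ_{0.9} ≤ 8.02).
P(τ_{0.9} ≤ 8.02) = 2(1 − Φ(0.9/√8.02)) = 2(1 − Φ(0.3178)) ≈ 0.7506

By the reflection principle for standard BM, P(τ_b ≤ t) = 2 · P(B_t ≥ b). Since B_t ~ N(0, t), P(B_t ≥ 0.9) = 1 − Φ(0.9/√t) = 1 − Φ(0.9/√8.02) = 1 − Φ(0.3178) ≈ 0.37532. Doubling: P(τ_{0.9} ≤ 8.02) ≈ 2 · 0.37532 = 0.75064 ≈ 0.7506.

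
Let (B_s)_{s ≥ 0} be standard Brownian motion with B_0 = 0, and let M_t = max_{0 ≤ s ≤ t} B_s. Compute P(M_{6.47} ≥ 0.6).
P(M_{6.47} ≥ 0.6) = 2·P(B_{6.47} ≥ 0.6) = 2(1 − Φ(0.6/√6.47)) ≈ 0.8135

By the reflection principle for Brownian motion, P(M_t ≥ a) = 2 · P(B_t ≥ a) for a ≥ 0. Since B_t ~ N(0, t), P(B_t ≥ 0.6) = 1 − Φ(0.6/√t) = 1 − Φ(0.6/√6.47) = 1 − Φ(0.2359). So
  P(M_{6.47} ≥ 0.6) = 2(1 − Φ(0.2359)) ≈ 0.8135.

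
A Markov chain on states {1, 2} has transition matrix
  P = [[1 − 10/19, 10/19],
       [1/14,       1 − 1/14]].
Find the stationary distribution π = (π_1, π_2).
π_1 = 19/159, π_2 = 140/159

Solve πP = π with π_1 + π_2 = 1. From πP = π: π_1 · (1 − 10/19) + π_2 · 1/14 = π_1 ⇒ π_2 · 1/14 = π_1 · 10/19 ⇒ π_2/π_1 = (10/19)/(1/14) = 140/19. Together with π_1 + π_2 = 1:
  π_1 = (1/14)/(10/19 + 1/14) = (1/14)/(159/266) = 19/159,
  π_2 = (10/19)/(10/19 + 1/14) = (10/19)/(159/266) = 140/159.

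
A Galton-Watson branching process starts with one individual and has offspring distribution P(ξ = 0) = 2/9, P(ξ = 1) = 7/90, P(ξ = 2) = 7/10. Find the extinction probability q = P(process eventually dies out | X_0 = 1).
q = 20/63

The pgf is f(s) = 2/9 + 7/90·s + 7/10·s². The extinction probability q is the smallest fixed point of f in [0, 1]. Setting s = f(s):
  7/10·s² + (7/90 − 1)·s + 2/9 = 0
  7/10·s² − (2/9 + 7/10)·s + 2/9 = 0
which factors as (s − 1)·(7/10·s − 2/9) = 0, giving roots s = 1 and s = (2/9)/(7/10) = 20/63.
Mean offspring μ = 7/90 + 2·7/10 = 133/90 > 1 (supercritical), so q < 1. The extinction probability is the smaller root: q = (2/9)/(7/10) = 20/63.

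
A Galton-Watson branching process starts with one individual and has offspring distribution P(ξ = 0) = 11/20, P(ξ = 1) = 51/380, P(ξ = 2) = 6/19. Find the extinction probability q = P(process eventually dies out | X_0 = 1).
q = 1

Mean offspring μ = 0·11/20 + 1·51/380 + 2·6/19 = 291/380 ≤ 1. For μ ≤ 1 with offspring not concentrated at 1, the Galton-Watson process goes extinct almost surely, so q = 1.
(Algebraic check: The pgf is f(s) = 11/20 + 51/380·s + 6/19·s². The extinction probability q is the smallest fixed point of f in [0, 1]. Setting s = f(s):
  6/19·s² + (51/380 − 1)·s + 11/20 = 0
  6/19·s² − (11/20 + 6/19)·s + 11/20 = 0
which factors as (s − 1)·(6/19·s − 11/20) = 0, giving roots s = 1 and s = (11/20)/(6/19) = 209/120. Since 209/120 ≥ 1, the smallest root in [0, 1] is s = 1.)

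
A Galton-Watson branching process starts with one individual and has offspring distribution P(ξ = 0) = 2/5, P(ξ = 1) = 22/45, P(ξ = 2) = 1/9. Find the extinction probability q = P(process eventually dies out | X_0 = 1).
q = 1

Mean offspring μ = 0·2/5 + 1·22/45 + 2·1/9 = 32/45 ≤ 1. For μ ≤ 1 with offspring not concentrated at 1, the Galton-Watson process goes extinct almost surely, so q = 1.
(Algebraic check: The pgf is f(s) = 2/5 + 22/45·s + 1/9·s². The extinction probability q is the smallest fixed point of f in [0, 1]. Setting s = f(s):
  1/9·s² + (22/45 − 1)·s + 2/5 = 0
  1/9·s² − (2/5 + 1/9)·s + 2/5 = 0
which factors as (s − 1)·(1/9·s − 2/5) = 0, giving roots s = 1 and s = (2/5)/(1/9) = 18/5. Since 18/5 ≥ 1, the smallest root in [0, 1] is s = 1.)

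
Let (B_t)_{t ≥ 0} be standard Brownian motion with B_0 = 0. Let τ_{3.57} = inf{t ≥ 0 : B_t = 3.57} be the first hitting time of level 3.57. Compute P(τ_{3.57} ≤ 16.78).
P(τ_{3.57} ≤ 16.78) = 2(1 − Φ(3.57/√16.78)) = 2(1 − Φ(0.8715)) ≈ 0.3835

By the reflection principle for standard BM, P(τ_b ≤ t) = 2 · P(B_t ≥ b). Since B_t ~ N(0, t), P(B_t ≥ 3.57) = 1 − Φ(3.57/√t) = 1 − Φ(3.57/√16.78) = 1 − Φ(0.8715) ≈ 0.19174. Doubling: P(τ_{3.57} ≤ 16.78) ≈ 2 · 0.19174 = 0.38348 ≈ 0.3835.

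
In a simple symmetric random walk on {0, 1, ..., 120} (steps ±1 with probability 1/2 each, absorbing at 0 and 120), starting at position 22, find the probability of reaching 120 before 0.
P(hit 120 before 0) = 22/120 = 11/60

Let u_k = P(hit 120 before 0 | start at k). Then u_0 = 0, u_120 = 1, and u_k = u_{k-1}/2 + u_{k+1}/2 for 1 ≤ k ≤ 119. This harmonic recurrence is solved by u_k = k/120, giving u_22 = 22/120 = 11/60.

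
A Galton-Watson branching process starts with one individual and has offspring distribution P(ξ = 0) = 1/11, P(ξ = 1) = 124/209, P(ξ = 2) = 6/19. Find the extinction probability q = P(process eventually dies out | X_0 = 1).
q = 19/66

The pgf is f(s) = 1/11 + 124/209·s + 6/19·s². The extinction probability q is the smallest fixed point of f in [0, 1]. Setting s = f(s):
  6/19·s² + (124/209 − 1)·s + 1/11 = 0
  6/19·s² − (1/11 + 6/19)·s + 1/11 = 0
which factors as (s − 1)·(6/19·s − 1/11) = 0, giving roots s = 1 and s = (1/11)/(6/19) = 19/66.
Mean offspring μ = 124/209 + 2·6/19 = 256/209 > 1 (supercritical), so q < 1. The extinction probability is the smaller root: q = (1/11)/(6/19) = 19/66.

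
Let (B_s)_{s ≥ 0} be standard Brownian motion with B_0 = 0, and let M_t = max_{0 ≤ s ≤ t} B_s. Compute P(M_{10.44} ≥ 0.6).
P(M_{10.44} ≥ 0.6) = 2·P(B_{10.44} ≥ 0.6) = 2(1 − Φ(0.6/√10.44)) ≈ 0.8527

By the reflection principle for Brownian motion, P(M_t ≥ a) = 2 · P(B_t ≥ a) for a ≥ 0. Since B_t ~ N(0, t), P(B_t ≥ 0.6) = 1 − Φ(0.6/√t) = 1 − Φ(0.6/√10.44) = 1 − Φ(0.1857). So
  P(M_{10.44} ≥ 0.6) = 2(1 − Φ(0.1857)) ≈ 0.8527.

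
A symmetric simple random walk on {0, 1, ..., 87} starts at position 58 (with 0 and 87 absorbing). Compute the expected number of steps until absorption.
E[τ | X_0 = 58] = 1682

Let v_k = E[τ | X_0 = k]. Boundary: v_0 = v_87 = 0. Recurrence: v_k = 1 + (v_{k-1} + v_{k+1})/2 for 1 ≤ k ≤ 86. The particular solution to v_k − (v_{k-1} + v_{k+1})/2 = 1 is v_k = −k^2. Adding homogeneous solution A + B k and matching boundaries gives v_k = k (87 − k). Substituting k = 58: v_58 = 58 · 29 = 1682.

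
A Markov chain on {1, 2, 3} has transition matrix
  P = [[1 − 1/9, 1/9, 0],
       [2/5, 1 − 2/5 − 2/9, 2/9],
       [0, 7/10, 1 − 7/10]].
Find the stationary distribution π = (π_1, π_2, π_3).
π = (1134/1549, 315/1549, 100/1549)

This is a birth-death chain on three states, which satisfies detailed balance: π_1 · P_{12} = π_2 · P_{21} and π_2 · P_{23} = π_3 · P_{32}.
From π_1 · 1/9 = π_2 · 2/5: π_2/π_1 = (1/9)/(2/5) = 5/18.
From π_2 · 2/9 = π_3 · 7/10: π_3/π_2 = (2/9)/(7/10) = 20/63.
Take π_1 proportional to 1; then unnormalized π = (1, 5/18, 50/567). Normalize by dividing by the sum 1549/1134:
  π = (1134/1549, 315/1549, 100/1549).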